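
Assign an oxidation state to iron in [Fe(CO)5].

No counter-ion: the bracketed complex is neutral.
Ligand charges: 5×CO neutral; sum 0.
Fe + (0) = 0 ⇒ Fe is 0.

0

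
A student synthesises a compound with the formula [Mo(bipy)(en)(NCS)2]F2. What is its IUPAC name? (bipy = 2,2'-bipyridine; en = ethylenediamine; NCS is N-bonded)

The 2 fluoride counter-ions carry a total charge of -2, so each complex ion is 2+.
Ligand charges: 1×2,2'-bipyridine (neutral), 1×ethylenediamine (neutral), 2×isothiocyanato (-1 each); total -2. So Mo + (-2) = 2+, giving Mo = +4.
Ligands are named alphabetically: bipyridine before ethylenediamine before isothiocyanato.

(2,2'-bipyridine)(ethylenediamine)diisothiocyanatomolybdenum(IV) fluoride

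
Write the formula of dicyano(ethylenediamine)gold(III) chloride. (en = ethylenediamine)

[Au(CN)2(en)]Cl

Ligands: 2 cyano (CN, -1), 1 ethylenediamine (en, neutral). Ligand charge sum = -2.
With Au in oxidation state +3, the complex ion is [Au...]^1+.
Charge balance with chloride (-1) requires 1 complex ion per 1 chloride.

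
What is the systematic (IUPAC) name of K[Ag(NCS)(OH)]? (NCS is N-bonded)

The 1 potassium counter-ion carries a total charge of +1, so each complex ion is 1−.
Ligand charges: 1×hydroxo (-1 each), 1×isothiocyanato (-1 each); total -2. So Ag + (-2) = 1−, giving Ag = +1.
The complex ion is anionic, so silver takes the -ate form argentate(I).

potassium hydroxoisothiocyanatoargentate(I)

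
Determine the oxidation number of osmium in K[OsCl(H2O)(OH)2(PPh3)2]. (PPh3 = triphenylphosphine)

+2

1 potassium outside the brackets (+1 each) → the complex ion is 1−.
Ligand charges: 1×Cl = -1; 2×OH = -2; 1×H2O neutral; 2×PPh3 neutral; sum -3.
Os + (-3) = 1− ⇒ Os is +2.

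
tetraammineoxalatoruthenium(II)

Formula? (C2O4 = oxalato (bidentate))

[Ru(C2O4)(NH3)4]

Ligands: 1 oxalato (C2O4, -2), 4 ammine (NH3, neutral). Ligand charge sum = -2.
With Ru in oxidation state +2, the complex ion is [Ru...].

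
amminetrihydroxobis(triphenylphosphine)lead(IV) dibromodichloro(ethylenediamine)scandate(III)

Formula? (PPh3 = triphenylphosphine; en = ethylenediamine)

[Pb(NH3)(OH)3(PPh3)2][ScBr2Cl2(en)]

Cation [Pb…]: ligand charges -3, Pb(IV) ⇒ ion charge 1+.
Anion [Sc…]: ligand charges -4, Sc(III) ⇒ ion charge 1−.
One 1+ cation balances one 1− anion.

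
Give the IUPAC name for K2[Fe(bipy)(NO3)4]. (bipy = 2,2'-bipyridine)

The 2 potassium counter-ions carry a total charge of +2, so each complex ion is 2−.
Ligand charges: 1×2,2'-bipyridine (neutral), 4×nitrato (-1 each); total -4. So Fe + (-4) = 2−, giving Fe = +2.
Ligands are named alphabetically: bipyridine before nitrato.
The complex ion is anionic, so iron takes the -ate form ferrate(II).

potassium (2,2'-bipyridine)tetranitratoferrate(II)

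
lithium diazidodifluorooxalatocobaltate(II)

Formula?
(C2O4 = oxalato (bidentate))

Ligands: 2 azido (N3, -1), 1 oxalato (C2O4, -2), 2 fluoro (F, -1). Ligand charge sum = -6.
With Co in oxidation state +2, the complex ion is [Co...]^4−.
Charge balance with lithium (+1) requires 1 complex ion per 4 lithium.

Li4[Co(C2O4)F2(N3)2]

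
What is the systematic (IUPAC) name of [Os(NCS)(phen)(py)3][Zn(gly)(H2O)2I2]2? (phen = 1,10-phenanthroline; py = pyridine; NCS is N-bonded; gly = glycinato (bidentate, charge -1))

Both ions are complex: the cation is named first with the plain metal name, the anion second with the -ate form; each ion's ligands are alphabetised independently.
Zinc is always +2 in its complexes; the anion's ligand charges sum to -3, so the complex anion is 1−.
With 2 anions per cation, the cation must be 2×1 = 2+.
Cation: ligand charges sum to -1; for the ion to be 2+, Os = +3.

isothiocyanato(1,10-phenanthroline)tris(pyridine)osmium(III) diaqua(glycinato)diiodozincate(II)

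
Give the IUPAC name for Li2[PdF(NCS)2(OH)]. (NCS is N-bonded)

lithium fluorohydroxodiisothiocyanatopalladate(II)

The 2 lithium counter-ions carry a total charge of +2, so each complex ion is 2−.
Ligand charges: 1×hydroxo (-1 each), 2×isothiocyanato (-1 each), 1×fluoro (-1 each); total -4. So Pd + (-4) = 2−, giving Pd = +2.
Ligands are named alphabetically: fluoro before hydroxo before isothiocyanato.
The complex ion is anionic, so palladium takes the -ate form palladate(II).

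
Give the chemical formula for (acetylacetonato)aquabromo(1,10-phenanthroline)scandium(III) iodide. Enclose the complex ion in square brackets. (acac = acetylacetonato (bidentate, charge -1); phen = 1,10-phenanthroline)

[Sc(acac)Br(H2O)(phen)]I

Ligands: 1 acetylacetonato (acac, -1), 1 1,10-phenanthroline (phen, neutral), 1 bromo (Br, -1), 1 aqua (H2O, neutral). Ligand charge sum = -2.
Charge balance with iodide (-1) requires 1 complex ion per 1 iodide.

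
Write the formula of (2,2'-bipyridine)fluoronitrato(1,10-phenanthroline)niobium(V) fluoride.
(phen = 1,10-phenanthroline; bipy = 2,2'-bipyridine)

Ligands: 1 nitrato (NO3, -1), 1 1,10-phenanthroline (phen, neutral), 1 fluoro (F, -1), 1 2,2'-bipyridine (bipy, neutral). Ligand charge sum = -2.
With Nb in oxidation state +5, the complex ion is [Nb...]^3+.
Charge balance with fluoride (-1) requires 1 complex ion per 3 fluoride.

[Nb(bipy)F(NO3)(phen)]F3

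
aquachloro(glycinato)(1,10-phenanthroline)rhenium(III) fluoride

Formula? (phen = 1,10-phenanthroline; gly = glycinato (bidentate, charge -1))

Ligands: 1 1,10-phenanthroline (phen, neutral), 1 aqua (H2O, neutral), 1 chloro (Cl, -1), 1 glycinato (gly, -1). Ligand charge sum = -2.
With Re in oxidation state +3, the complex ion is [Re...]^1+.
Charge balance with fluoride (-1) requires 1 complex ion per 1 fluoride.

[ReCl(gly)(H2O)(phen)]F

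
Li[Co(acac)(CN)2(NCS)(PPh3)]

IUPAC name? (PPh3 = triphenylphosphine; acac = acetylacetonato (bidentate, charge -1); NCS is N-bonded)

The 1 lithium counter-ion carries a total charge of +1, so each complex ion is 1−.
Ligand charges: 1×triphenylphosphine (neutral), 1×acetylacetonato (-1 each), 1×isothiocyanato (-1 each), 2×cyano (-1 each); total -4. So Co + (-4) = 1−, giving Co = +3.
Ligands are named alphabetically: acetylacetonato before cyano before isothiocyanato before triphenylphosphine.
The complex ion is anionic, so cobalt takes the -ate form cobaltate(III).

lithium (acetylacetonato)dicyanoisothiocyanato(triphenylphosphine)cobaltate(III)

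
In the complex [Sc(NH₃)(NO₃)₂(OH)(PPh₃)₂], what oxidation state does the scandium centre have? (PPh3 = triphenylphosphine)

No counter-ion: the bracketed complex is neutral.
Ligand charges: 2×PPh3 neutral; 1×NH3 neutral; 1×OH = -1; 2×NO3 = -2; sum -3.
Sc + (-3) = 0 ⇒ Sc is +3.

+3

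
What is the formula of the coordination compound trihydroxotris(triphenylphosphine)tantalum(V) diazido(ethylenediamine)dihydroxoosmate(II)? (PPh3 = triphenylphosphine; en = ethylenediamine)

Cation [Ta…]: ligand charges -3, Ta(V) ⇒ ion charge 2+.
Anion [Os…]: ligand charges -4, Os(II) ⇒ ion charge 2−.

[Ta(OH)3(PPh3)3][Os(en)(N3)2(OH)2]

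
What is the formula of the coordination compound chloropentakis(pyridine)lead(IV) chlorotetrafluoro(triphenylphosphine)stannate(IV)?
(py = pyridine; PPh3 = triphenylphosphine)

Cation [Pb…]: ligand charges -1, Pb(IV) ⇒ ion charge 3+.
Anion [Sn…]: ligand charges -5, Sn(IV) ⇒ ion charge 1−.

[PbCl(py)5][SnClF4(PPh3)]3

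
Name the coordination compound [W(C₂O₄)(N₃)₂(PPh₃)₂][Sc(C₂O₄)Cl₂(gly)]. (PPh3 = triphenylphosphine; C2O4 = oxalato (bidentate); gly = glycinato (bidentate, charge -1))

Both ions are complex: the cation is named first with the plain metal name, the anion second with the -ate form; each ion's ligands are alphabetised independently.
Scandium is always +3 in its complexes; the anion's ligand charges sum to -5, so the complex anion is 2−.
A 1:1 salt means the cation carries the equal and opposite charge, 2+.
Cation: ligand charges sum to -4; for the ion to be 2+, W = +6.

diazidooxalatobis(triphenylphosphine)tungsten(VI) dichloro(glycinato)oxalatoscandate(III)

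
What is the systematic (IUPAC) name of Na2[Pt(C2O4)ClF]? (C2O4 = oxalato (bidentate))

The 2 sodium counter-ions carry a total charge of +2, so each complex ion is 2−.
Ligand charges: 1×fluoro (-1 each), 1×chloro (-1 each), 1×oxalato (-2 each); total -4. So Pt + (-4) = 2−, giving Pt = +2.
Ligands are named alphabetically: chloro before fluoro before oxalato.
The complex ion is anionic, so platinum takes the -ate form platinate(II).

sodium chlorofluorooxalatoplatinate(II)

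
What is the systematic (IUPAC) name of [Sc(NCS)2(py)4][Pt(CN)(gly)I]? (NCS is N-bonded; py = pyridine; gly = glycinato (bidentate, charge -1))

Scandium is always +3 in its complexes; the cation's ligand charges sum to -2, so the complex cation is 1+.
A 1:1 salt means the anion carries the equal and opposite charge, 1−.
Anion: ligand charges sum to -3; for the ion to be 1−, Pt = +2.

diisothiocyanatotetrakis(pyridine)scandium(III) cyano(glycinato)iodoplatinate(II)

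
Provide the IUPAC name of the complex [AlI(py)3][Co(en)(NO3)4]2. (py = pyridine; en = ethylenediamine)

iodotris(pyridine)aluminium(III) (ethylenediamine)tetranitratocobaltate(III)

Aluminium is always +3 in its complexes; the cation's ligand charges sum to -1, so the complex cation is 2+.
With 2 anions per cation, each anion must be 2/2 = 1−.
Anion: ligand charges sum to -4; for the ion to be 1−, Co = +3.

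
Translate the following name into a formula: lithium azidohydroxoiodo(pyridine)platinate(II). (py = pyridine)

Li[PtI(N3)(OH)(py)]

Ligands: 1 hydroxo (OH, -1), 1 azido (N3, -1), 1 iodo (I, -1), 1 pyridine (py, neutral). Ligand charge sum = -3.
With Pt in oxidation state +2, the complex ion is [Pt...]^1−.
Charge balance with lithium (+1) requires 1 complex ion per 1 lithium.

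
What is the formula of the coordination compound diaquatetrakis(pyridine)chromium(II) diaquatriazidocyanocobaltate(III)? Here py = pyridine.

[Cr(H2O)2(py)4][Co(CN)(H2O)2(N3)3]2

Cation [Cr…]: ligand charges 0, Cr(II) ⇒ ion charge 2+.
Anion [Co…]: ligand charges -4, Co(III) ⇒ ion charge 1−.
One 2+ cation requires 2 of the 1− anion.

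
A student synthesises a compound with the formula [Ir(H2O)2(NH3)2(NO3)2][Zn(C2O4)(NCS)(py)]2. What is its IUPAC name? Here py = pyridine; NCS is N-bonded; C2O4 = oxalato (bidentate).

Both ions are complex: the cation is named first with the plain metal name, the anion second with the -ate form; each ion's ligands are alphabetised independently.
Zinc is always +2 in its complexes; the anion's ligand charges sum to -3, so the complex anion is 1−.
With 2 anions per cation, the cation must be 2×1 = 2+.
Cation: ligand charges sum to -2; for the ion to be 2+, Ir = +4.

diamminediaquadinitratoiridium(IV) isothiocyanatooxalato(pyridine)zincate(II)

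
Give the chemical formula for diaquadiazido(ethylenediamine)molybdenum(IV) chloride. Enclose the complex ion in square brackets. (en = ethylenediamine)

[Mo(en)(H2O)2(N3)2]Cl2

Ligands: 2 aqua (H2O, neutral), 1 ethylenediamine (en, neutral), 2 azido (N3, -1). Ligand charge sum = -2.
Charge balance with chloride (-1) requires 1 complex ion per 2 chloride.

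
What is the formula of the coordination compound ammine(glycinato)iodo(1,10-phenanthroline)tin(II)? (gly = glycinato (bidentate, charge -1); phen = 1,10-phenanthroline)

Ligands: 1 ammine (NH3, neutral), 1 glycinato (gly, -1), 1 iodo (I, -1), 1 1,10-phenanthroline (phen, neutral). Ligand charge sum = -2.
With Sn in oxidation state +2, the complex ion is [Sn...].

[Sn(gly)I(NH3)(phen)]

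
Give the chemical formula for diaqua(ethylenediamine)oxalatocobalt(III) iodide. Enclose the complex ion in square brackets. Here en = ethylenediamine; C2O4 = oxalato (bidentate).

Ligands: 2 aqua (H2O, neutral), 1 ethylenediamine (en, neutral), 1 oxalato (C2O4, -2). Ligand charge sum = -2.
With Co in oxidation state +3, the complex ion is [Co...]^1+.
Charge balance with iodide (-1) requires 1 complex ion per 1 iodide.

[Co(C2O4)(en)(H2O)2]I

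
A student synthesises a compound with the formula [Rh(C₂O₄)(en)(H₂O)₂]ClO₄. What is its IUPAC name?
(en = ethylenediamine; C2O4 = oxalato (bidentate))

diaqua(ethylenediamine)oxalatorhodium(III) perchlorate

The 1 perchlorate counter-ion carries a total charge of -1, so each complex ion is 1+.
Ligand charges: 2×aqua (neutral), 1×ethylenediamine (neutral), 1×oxalato (-2 each); total -2. So Rh + (-2) = 1+, giving Rh = +3.
Ligands are named alphabetically: aqua before ethylenediamine before oxalato.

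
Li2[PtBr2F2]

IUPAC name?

The 2 lithium counter-ions carry a total charge of +2, so each complex ion is 2−.
Ligand charges: 2×fluoro (-1 each), 2×bromo (-1 each); total -4. So Pt + (-4) = 2−, giving Pt = +2.
Ligands are named alphabetically: bromo before fluoro.
The complex ion is anionic, so platinum takes the -ate form platinate(II).

lithium dibromodifluoroplatinate(II)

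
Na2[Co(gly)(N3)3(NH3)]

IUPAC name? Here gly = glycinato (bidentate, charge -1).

The 2 sodium counter-ions carry a total charge of +2, so each complex ion is 2−.
Ligand charges: 1×glycinato (-1 each), 3×azido (-1 each), 1×ammine (neutral); total -4. So Co + (-4) = 2−, giving Co = +2.
The complex ion is anionic, so cobalt takes the -ate form cobaltate(II).

sodium amminetriazido(glycinato)cobaltate(II)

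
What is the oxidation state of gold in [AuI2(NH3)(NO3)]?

No counter-ion: the bracketed complex is neutral.
Ligand charges: 1×NO3 = -1; 2×I = -2; 1×NH3 neutral; sum -3.
Au + (-3) = 0 ⇒ Au is +3.

+3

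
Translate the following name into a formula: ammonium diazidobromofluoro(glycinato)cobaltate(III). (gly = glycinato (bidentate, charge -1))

(NH4)2[CoBrF(gly)(N3)2]

Ligands: 1 fluoro (F, -1), 1 bromo (Br, -1), 1 glycinato (gly, -1), 2 azido (N3, -1). Ligand charge sum = -5.
Charge balance with ammonium (+1) requires 1 complex ion per 2 ammonium.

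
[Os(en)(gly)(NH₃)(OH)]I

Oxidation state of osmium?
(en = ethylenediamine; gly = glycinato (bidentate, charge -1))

+3

1 iodide outside the brackets (-1 each) → the complex ion is 1+.
Ligand charges: 1×OH = -1; 1×en neutral; 1×gly = -1; 1×NH3 neutral; sum -2.
Os + (-2) = 1+ ⇒ Os is +3.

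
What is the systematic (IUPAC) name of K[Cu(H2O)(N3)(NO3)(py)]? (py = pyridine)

The 1 potassium counter-ion carries a total charge of +1, so each complex ion is 1−.
Ligand charges: 1×nitrato (-1 each), 1×aqua (neutral), 1×azido (-1 each), 1×pyridine (neutral); total -2. So Cu + (-2) = 1−, giving Cu = +1.
The complex ion is anionic, so copper takes the -ate form cuprate(I).

potassium aquaazidonitrato(pyridine)cuprate(I)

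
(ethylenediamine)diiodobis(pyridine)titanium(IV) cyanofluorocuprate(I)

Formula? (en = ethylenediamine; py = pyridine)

Cation [Ti…]: ligand charges -2, Ti(IV) ⇒ ion charge 2+.
Anion [Cu…]: ligand charges -2, Cu(I) ⇒ ion charge 1−.
One 2+ cation requires 2 of the 1− anion.

[Ti(en)I2(py)2][Cu(CN)F]2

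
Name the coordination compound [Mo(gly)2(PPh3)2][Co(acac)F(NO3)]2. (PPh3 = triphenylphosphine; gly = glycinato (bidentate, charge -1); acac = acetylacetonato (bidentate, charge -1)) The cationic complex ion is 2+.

bis(glycinato)bis(triphenylphosphine)molybdenum(IV) (acetylacetonato)fluoronitratocobaltate(II)

Both ions are complex: the cation is named first with the plain metal name, the anion second with the -ate form; each ion's ligands are alphabetised independently.
The complex cation is given as 2+; its ligand charges sum to -2, so Mo = +4.
With 2 anions per cation, each anion must be 2/2 = 1−.
Anion: ligand charges sum to -3; for the ion to be 1−, Co = +2.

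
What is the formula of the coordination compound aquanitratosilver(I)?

[Ag(H2O)(NO3)]

Ligands: 1 nitrato (NO3, -1), 1 aqua (H2O, neutral). Ligand charge sum = -1.
With Ag in oxidation state +1, the complex ion is [Ag...].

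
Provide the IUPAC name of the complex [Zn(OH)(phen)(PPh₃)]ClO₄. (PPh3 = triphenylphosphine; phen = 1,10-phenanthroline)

hydroxo(1,10-phenanthroline)(triphenylphosphine)zinc(II) perchlorate

The 1 perchlorate counter-ion carries a total charge of -1, so each complex ion is 1+.
Ligand charges: 1×triphenylphosphine (neutral), 1×1,10-phenanthroline (neutral), 1×hydroxo (-1 each); total -1. So Zn + (-1) = 1+, giving Zn = +2.
Ligands are named alphabetically: hydroxo before phenanthroline before triphenylphosphine.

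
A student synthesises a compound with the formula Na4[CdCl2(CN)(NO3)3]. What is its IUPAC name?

sodium dichlorocyanotrinitratocadmate(II)

The 4 sodium counter-ions carry a total charge of +4, so each complex ion is 4−.
Ligand charges: 1×cyano (-1 each), 3×nitrato (-1 each), 2×chloro (-1 each); total -6. So Cd + (-6) = 4−, giving Cd = +2.
Ligands are named alphabetically: chloro before cyano before nitrato.
The complex ion is anionic, so cadmium takes the -ate form cadmate(II).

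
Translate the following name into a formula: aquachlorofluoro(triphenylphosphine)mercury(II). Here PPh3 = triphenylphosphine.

[HgClF(H2O)(PPh3)]

Ligands: 1 fluoro (F, -1), 1 aqua (H2O, neutral), 1 chloro (Cl, -1), 1 triphenylphosphine (PPh3, neutral). Ligand charge sum = -2.
With Hg in oxidation state +2, the complex ion is [Hg...].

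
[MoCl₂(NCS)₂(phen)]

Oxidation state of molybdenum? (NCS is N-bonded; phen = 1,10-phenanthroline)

+4

No counter-ion: the bracketed complex is neutral.
Ligand charges: 2×Cl = -2; 2×NCS = -2; 1×phen neutral; sum -4.
Mo + (-4) = 0 ⇒ Mo is +4.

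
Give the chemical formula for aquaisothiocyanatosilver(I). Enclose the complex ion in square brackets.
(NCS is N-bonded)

[Ag(H2O)(NCS)]

Ligands: 1 aqua (H2O, neutral), 1 isothiocyanato (NCS, -1). Ligand charge sum = -1.
With Ag in oxidation state +1, the complex ion is [Ag...].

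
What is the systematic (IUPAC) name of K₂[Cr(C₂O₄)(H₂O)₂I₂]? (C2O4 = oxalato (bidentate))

The 2 potassium counter-ions carry a total charge of +2, so each complex ion is 2−.
Ligand charges: 1×oxalato (-2 each), 2×aqua (neutral), 2×iodo (-1 each); total -4. So Cr + (-4) = 2−, giving Cr = +2.
Ligands are named alphabetically: aqua before iodo before oxalato.
The complex ion is anionic, so chromium takes the -ate form chromate(II).

potassium diaquadiiodooxalatochromate(II)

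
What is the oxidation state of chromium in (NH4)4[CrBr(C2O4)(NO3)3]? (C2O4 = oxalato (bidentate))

4 ammonium outside the brackets (+1 each) → the complex ion is 4−.
Ligand charges: 3×NO3 = -3; 1×C2O4 = -2; 1×Br = -1; sum -6.
Cr + (-6) = 4− ⇒ Cr is +2.

+2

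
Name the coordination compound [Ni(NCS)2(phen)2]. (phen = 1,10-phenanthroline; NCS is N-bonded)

diisothiocyanatobis(1,10-phenanthroline)nickel(II)

There is no counter-ion, so the complex is neutral overall.
Ligand charges: 2×1,10-phenanthroline (neutral), 2×isothiocyanato (-1 each); total -2. So Ni + (-2) = 0, giving Ni = +2.
Ligands are named alphabetically: isothiocyanato before phenanthroline.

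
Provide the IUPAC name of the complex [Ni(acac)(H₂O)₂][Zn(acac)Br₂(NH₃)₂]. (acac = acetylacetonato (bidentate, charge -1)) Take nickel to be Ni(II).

Ni is given as +2; the cation's ligand charges sum to -1, so the complex cation is 1+.
A 1:1 salt means the anion carries the equal and opposite charge, 1−.
Anion: ligand charges sum to -3; for the ion to be 1−, Zn = +2.

(acetylacetonato)diaquanickel(II) (acetylacetonato)diamminedibromozincate(II)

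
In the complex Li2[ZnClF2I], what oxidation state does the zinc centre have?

2 lithium outside the brackets (+1 each) → the complex ion is 2−.
Ligand charges: 1×Cl = -1; 2×F = -2; 1×I = -1; sum -4.
Zn + (-4) = 2− ⇒ Zn is +2.

+2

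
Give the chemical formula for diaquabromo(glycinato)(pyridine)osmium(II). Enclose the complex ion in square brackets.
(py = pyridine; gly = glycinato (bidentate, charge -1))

[OsBr(gly)(H2O)2(py)]

Ligands: 1 pyridine (py, neutral), 2 aqua (H2O, neutral), 1 bromo (Br, -1), 1 glycinato (gly, -1). Ligand charge sum = -2.
With Os in oxidation state +2, the complex ion is [Os...].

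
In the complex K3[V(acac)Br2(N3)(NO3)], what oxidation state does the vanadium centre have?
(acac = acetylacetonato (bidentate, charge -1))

+2

3 potassium outside the brackets (+1 each) → the complex ion is 3−.
Ligand charges: 1×N3 = -1; 1×acac = -1; 2×Br = -2; 1×NO3 = -1; sum -5.
V + (-5) = 3− ⇒ V is +2.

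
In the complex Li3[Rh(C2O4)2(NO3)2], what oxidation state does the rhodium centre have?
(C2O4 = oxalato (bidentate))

+3

3 lithium outside the brackets (+1 each) → the complex ion is 3−.
Ligand charges: 2×C2O4 = -4; 2×NO3 = -2; sum -6.
Rh + (-6) = 3− ⇒ Rh is +3.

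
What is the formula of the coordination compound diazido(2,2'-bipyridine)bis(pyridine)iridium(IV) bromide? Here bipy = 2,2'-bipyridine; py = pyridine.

Ligands: 2 azido (N3, -1), 1 2,2'-bipyridine (bipy, neutral), 2 pyridine (py, neutral). Ligand charge sum = -2.
Charge balance with bromide (-1) requires 1 complex ion per 2 bromide.

[Ir(bipy)(N3)2(py)2]Br2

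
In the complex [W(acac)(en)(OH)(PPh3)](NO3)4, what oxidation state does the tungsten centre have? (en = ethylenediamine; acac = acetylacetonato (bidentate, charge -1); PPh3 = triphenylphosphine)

+6

4 nitrate outside the brackets (-1 each) → the complex ion is 4+.
Ligand charges: 1×OH = -1; 1×en neutral; 1×acac = -1; 1×PPh3 neutral; sum -2.
W + (-2) = 4+ ⇒ W is +6.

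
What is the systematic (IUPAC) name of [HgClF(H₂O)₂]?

diaquachlorofluoromercury(II)

There is no counter-ion, so the complex is neutral overall.
Ligand charges: 1×chloro (-1 each), 1×fluoro (-1 each), 2×aqua (neutral); total -2. So Hg + (-2) = 0, giving Hg = +2.
Ligands are named alphabetically: aqua before chloro before fluoro.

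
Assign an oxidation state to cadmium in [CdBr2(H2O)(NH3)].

+2

No counter-ion: the bracketed complex is neutral.
Ligand charges: 2×Br = -2; 1×H2O neutral; 1×NH3 neutral; sum -2.
Cd + (-2) = 0 ⇒ Cd is +2.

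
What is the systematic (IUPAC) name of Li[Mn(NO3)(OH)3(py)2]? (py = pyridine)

lithium trihydroxonitratobis(pyridine)manganate(III)

The 1 lithium counter-ion carries a total charge of +1, so each complex ion is 1−.
Ligand charges: 1×nitrato (-1 each), 2×pyridine (neutral), 3×hydroxo (-1 each); total -4. So Mn + (-4) = 1−, giving Mn = +3.
Ligands are named alphabetically: hydroxo before nitrato before pyridine.
The complex ion is anionic, so manganese takes the -ate form manganate(III).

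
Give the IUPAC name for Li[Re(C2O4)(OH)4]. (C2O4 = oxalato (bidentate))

The 1 lithium counter-ion carries a total charge of +1, so each complex ion is 1−.
Ligand charges: 1×oxalato (-2 each), 4×hydroxo (-1 each); total -6. So Re + (-6) = 1−, giving Re = +5.
Ligands are named alphabetically: hydroxo before oxalato.
The complex ion is anionic, so rhenium takes the -ate form rhenate(V).

lithium tetrahydroxooxalatorhenate(V)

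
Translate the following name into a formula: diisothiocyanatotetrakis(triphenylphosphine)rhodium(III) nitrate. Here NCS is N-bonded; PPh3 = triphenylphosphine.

[Rh(NCS)2(PPh3)4]NO3

Ligands: 2 isothiocyanato (NCS, -1), 4 triphenylphosphine (PPh3, neutral). Ligand charge sum = -2.
With Rh in oxidation state +3, the complex ion is [Rh...]^1+.
Charge balance with nitrate (-1) requires 1 complex ion per 1 nitrate.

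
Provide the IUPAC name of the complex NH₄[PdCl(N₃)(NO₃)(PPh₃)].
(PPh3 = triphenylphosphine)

The 1 ammonium counter-ion carries a total charge of +1, so each complex ion is 1−.
Ligand charges: 1×nitrato (-1 each), 1×triphenylphosphine (neutral), 1×azido (-1 each), 1×chloro (-1 each); total -3. So Pd + (-3) = 1−, giving Pd = +2.
The complex ion is anionic, so palladium takes the -ate form palladate(II).

ammonium azidochloronitrato(triphenylphosphine)palladate(II)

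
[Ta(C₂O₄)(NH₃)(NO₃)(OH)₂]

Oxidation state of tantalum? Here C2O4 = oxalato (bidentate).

No counter-ion: the bracketed complex is neutral.
Ligand charges: 1×NH3 neutral; 1×C2O4 = -2; 2×OH = -2; 1×NO3 = -1; sum -5.
Ta + (-5) = 0 ⇒ Ta is +5.

+5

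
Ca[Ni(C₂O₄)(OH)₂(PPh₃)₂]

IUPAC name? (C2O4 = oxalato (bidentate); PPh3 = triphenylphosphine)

calcium dihydroxooxalatobis(triphenylphosphine)nickelate(II)

The 1 calcium counter-ion carries a total charge of +2, so each complex ion is 2−.
Ligand charges: 2×hydroxo (-1 each), 1×oxalato (-2 each), 2×triphenylphosphine (neutral); total -4. So Ni + (-4) = 2−, giving Ni = +2.
The complex ion is anionic, so nickel takes the -ate form nickelate(II).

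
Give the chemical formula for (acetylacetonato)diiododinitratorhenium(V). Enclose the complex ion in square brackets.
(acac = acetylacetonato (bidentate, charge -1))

[Re(acac)I2(NO3)2]

Ligands: 2 nitrato (NO3, -1), 1 acetylacetonato (acac, -1), 2 iodo (I, -1). Ligand charge sum = -5.
With Re in oxidation state +5, the complex ion is [Re...].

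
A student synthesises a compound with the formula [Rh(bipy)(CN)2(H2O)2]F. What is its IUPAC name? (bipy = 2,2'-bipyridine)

The 1 fluoride counter-ion carries a total charge of -1, so each complex ion is 1+.
Ligand charges: 2×cyano (-1 each), 2×aqua (neutral), 1×2,2'-bipyridine (neutral); total -2. So Rh + (-2) = 1+, giving Rh = +3.
Ligands are named alphabetically: aqua before bipyridine before cyano.

diaqua(2,2'-bipyridine)dicyanorhodium(III) fluoride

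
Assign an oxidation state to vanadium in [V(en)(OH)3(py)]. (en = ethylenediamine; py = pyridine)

+3

No counter-ion: the bracketed complex is neutral.
Ligand charges: 3×OH = -3; 1×en neutral; 1×py neutral; sum -3.
V + (-3) = 0 ⇒ V is +3.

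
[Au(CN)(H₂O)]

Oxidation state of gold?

+1

No counter-ion: the bracketed complex is neutral.
Ligand charges: 1×CN = -1; 1×H2O neutral; sum -1.
Au + (-1) = 0 ⇒ Au is +1.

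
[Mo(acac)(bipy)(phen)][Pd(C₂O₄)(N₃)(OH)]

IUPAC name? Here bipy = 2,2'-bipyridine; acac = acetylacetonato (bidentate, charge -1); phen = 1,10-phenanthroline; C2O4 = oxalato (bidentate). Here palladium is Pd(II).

Pd is given as +2; the anion's ligand charges sum to -4, so the complex anion is 2−.
A 1:1 salt means the cation carries the equal and opposite charge, 2+.
Cation: ligand charges sum to -1; for the ion to be 2+, Mo = +3.

(acetylacetonato)(2,2'-bipyridine)(1,10-phenanthroline)molybdenum(III) azidohydroxooxalatopalladate(II)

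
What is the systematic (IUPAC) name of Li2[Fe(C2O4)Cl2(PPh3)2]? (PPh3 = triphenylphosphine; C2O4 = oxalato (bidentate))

The 2 lithium counter-ions carry a total charge of +2, so each complex ion is 2−.
Ligand charges: 2×triphenylphosphine (neutral), 2×chloro (-1 each), 1×oxalato (-2 each); total -4. So Fe + (-4) = 2−, giving Fe = +2.
Ligands are named alphabetically: chloro before oxalato before triphenylphosphine.
The complex ion is anionic, so iron takes the -ate form ferrate(II).

lithium dichlorooxalatobis(triphenylphosphine)ferrate(II)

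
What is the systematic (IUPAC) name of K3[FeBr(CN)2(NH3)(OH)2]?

The 3 potassium counter-ions carry a total charge of +3, so each complex ion is 3−.
Ligand charges: 1×ammine (neutral), 2×cyano (-1 each), 1×bromo (-1 each), 2×hydroxo (-1 each); total -5. So Fe + (-5) = 3−, giving Fe = +2.
The complex ion is anionic, so iron takes the -ate form ferrate(II).

potassium amminebromodicyanodihydroxoferrate(II)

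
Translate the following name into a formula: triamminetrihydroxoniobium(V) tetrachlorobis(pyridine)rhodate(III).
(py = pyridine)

Cation [Nb…]: ligand charges -3, Nb(V) ⇒ ion charge 2+.
Anion [Rh…]: ligand charges -4, Rh(III) ⇒ ion charge 1−.
One 2+ cation requires 2 of the 1− anion.

[Nb(NH3)3(OH)3][RhCl4(py)2]2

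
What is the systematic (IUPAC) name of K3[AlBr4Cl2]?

potassium tetrabromodichloroaluminate(III)

The 3 potassium counter-ions carry a total charge of +3, so each complex ion is 3−.
Ligand charges: 2×chloro (-1 each), 4×bromo (-1 each); total -6. So Al + (-6) = 3−, giving Al = +3.
The complex ion is anionic, so aluminium takes the -ate form aluminate(III).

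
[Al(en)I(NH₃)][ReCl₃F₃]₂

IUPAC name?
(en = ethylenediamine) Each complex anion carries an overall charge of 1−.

Both ions are complex: the cation is named first with the plain metal name, the anion second with the -ate form; each ion's ligands are alphabetised independently.
The complex anion is given as 1−; its ligand charges sum to -6, so Re = +5.
With 2 anions per cation, the cation must be 2×1 = 2+.
Cation: ligand charges sum to -1; for the ion to be 2+, Al = +3.

ammine(ethylenediamine)iodoaluminium(III) trichlorotrifluororhenate(V)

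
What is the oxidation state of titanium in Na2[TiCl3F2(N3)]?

2 sodium outside the brackets (+1 each) → the complex ion is 2−.
Ligand charges: 3×Cl = -3; 1×N3 = -1; 2×F = -2; sum -6.
Ti + (-6) = 2− ⇒ Ti is +4.

+4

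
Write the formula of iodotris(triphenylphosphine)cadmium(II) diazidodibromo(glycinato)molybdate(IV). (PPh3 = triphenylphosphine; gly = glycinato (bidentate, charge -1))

[CdI(PPh3)3][MoBr2(gly)(N3)2]

Cation [Cd…]: ligand charges -1, Cd(II) ⇒ ion charge 1+.
Anion [Mo…]: ligand charges -5, Mo(IV) ⇒ ion charge 1−.
One 1+ cation balances one 1− anion.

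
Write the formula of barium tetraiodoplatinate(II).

Ligands: 4 iodo (I, -1). Ligand charge sum = -4.
With Pt in oxidation state +2, the complex ion is [Pt...]^2−.
Charge balance with barium (+2) requires 1 complex ion per 1 barium.

Ba[PtI4]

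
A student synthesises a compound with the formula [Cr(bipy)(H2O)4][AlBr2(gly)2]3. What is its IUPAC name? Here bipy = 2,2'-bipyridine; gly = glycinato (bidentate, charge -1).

tetraaqua(2,2'-bipyridine)chromium(III) dibromobis(glycinato)aluminate(III)

Both ions are complex: the cation is named first with the plain metal name, the anion second with the -ate form; each ion's ligands are alphabetised independently.
Aluminium is always +3 in its complexes; the anion's ligand charges sum to -4, so the complex anion is 1−.
With 3 anions per cation, the cation must be 3×1 = 3+.
Cation: ligand charges sum to 0; for the ion to be 3+, Cr = +3.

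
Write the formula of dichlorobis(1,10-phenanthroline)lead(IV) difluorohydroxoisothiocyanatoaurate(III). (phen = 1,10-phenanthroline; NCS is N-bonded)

Cation [Pb…]: ligand charges -2, Pb(IV) ⇒ ion charge 2+.
Anion [Au…]: ligand charges -4, Au(III) ⇒ ion charge 1−.
One 2+ cation requires 2 of the 1− anion.

[PbCl2(phen)2][AuF2(NCS)(OH)]2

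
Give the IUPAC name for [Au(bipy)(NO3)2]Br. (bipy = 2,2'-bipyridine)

(2,2'-bipyridine)dinitratogold(III) bromide

The 1 bromide counter-ion carries a total charge of -1, so each complex ion is 1+.
Ligand charges: 1×2,2'-bipyridine (neutral), 2×nitrato (-1 each); total -2. So Au + (-2) = 1+, giving Au = +3.
Ligands are named alphabetically: bipyridine before nitrato.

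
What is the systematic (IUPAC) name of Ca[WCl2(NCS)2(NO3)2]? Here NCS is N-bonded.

The 1 calcium counter-ion carries a total charge of +2, so each complex ion is 2−.
Ligand charges: 2×chloro (-1 each), 2×nitrato (-1 each), 2×isothiocyanato (-1 each); total -6. So W + (-6) = 2−, giving W = +4.
The complex ion is anionic, so tungsten takes the -ate form tungstate(IV).

calcium dichlorodiisothiocyanatodinitratotungstate(IV)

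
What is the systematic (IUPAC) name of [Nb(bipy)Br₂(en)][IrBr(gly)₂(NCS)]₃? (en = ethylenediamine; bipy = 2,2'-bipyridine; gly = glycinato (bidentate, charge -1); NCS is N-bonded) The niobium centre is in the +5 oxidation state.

(2,2'-bipyridine)dibromo(ethylenediamine)niobium(V) bromobis(glycinato)isothiocyanatoiridate(III)

Both ions are complex: the cation is named first with the plain metal name, the anion second with the -ate form; each ion's ligands are alphabetised independently.
Nb is given as +5; the cation's ligand charges sum to -2, so the complex cation is 3+.
With 3 anions per cation, each anion must be 3/3 = 1−.
Anion: ligand charges sum to -4; for the ion to be 1−, Ir = +3.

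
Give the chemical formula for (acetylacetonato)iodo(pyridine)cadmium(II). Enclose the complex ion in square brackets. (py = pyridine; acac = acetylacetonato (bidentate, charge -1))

[Cd(acac)I(py)]

Ligands: 1 pyridine (py, neutral), 1 iodo (I, -1), 1 acetylacetonato (acac, -1). Ligand charge sum = -2.
With Cd in oxidation state +2, the complex ion is [Cd...].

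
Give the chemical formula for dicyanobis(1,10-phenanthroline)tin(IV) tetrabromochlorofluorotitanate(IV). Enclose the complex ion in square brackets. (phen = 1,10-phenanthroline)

[Sn(CN)2(phen)2][TiBr4ClF]

Cation [Sn…]: ligand charges -2, Sn(IV) ⇒ ion charge 2+.
Anion [Ti…]: ligand charges -6, Ti(IV) ⇒ ion charge 2−.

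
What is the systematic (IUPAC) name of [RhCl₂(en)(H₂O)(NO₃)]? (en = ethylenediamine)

aquadichloro(ethylenediamine)nitratorhodium(III)

There is no counter-ion, so the complex is neutral overall.
Ligand charges: 1×nitrato (-1 each), 2×chloro (-1 each), 1×ethylenediamine (neutral), 1×aqua (neutral); total -3. So Rh + (-3) = 0, giving Rh = +3.
Ligands are named alphabetically: aqua before chloro before ethylenediamine before nitrato.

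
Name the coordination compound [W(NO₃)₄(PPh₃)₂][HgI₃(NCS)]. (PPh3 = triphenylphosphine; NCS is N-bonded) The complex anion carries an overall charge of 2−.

Both ions are complex: the cation is named first with the plain metal name, the anion second with the -ate form; each ion's ligands are alphabetised independently.
The complex anion is given as 2−; its ligand charges sum to -4, so Hg = +2.
A 1:1 salt means the cation carries the equal and opposite charge, 2+.
Cation: ligand charges sum to -4; for the ion to be 2+, W = +6.

tetranitratobis(triphenylphosphine)tungsten(VI) triiodoisothiocyanatomercurate(II)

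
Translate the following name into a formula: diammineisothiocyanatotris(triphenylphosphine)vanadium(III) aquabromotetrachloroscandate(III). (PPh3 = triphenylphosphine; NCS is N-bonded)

Cation [V…]: ligand charges -1, V(III) ⇒ ion charge 2+.
Anion [Sc…]: ligand charges -5, Sc(III) ⇒ ion charge 2−.
One 2+ cation balances one 2− anion.

[V(NCS)(NH3)2(PPh3)3][ScBrCl4(H2O)]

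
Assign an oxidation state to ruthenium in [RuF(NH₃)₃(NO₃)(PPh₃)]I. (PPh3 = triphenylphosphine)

+3

1 iodide outside the brackets (-1 each) → the complex ion is 1+.
Ligand charges: 1×NO3 = -1; 1×PPh3 neutral; 1×F = -1; 3×NH3 neutral; sum -2.
Ru + (-2) = 1+ ⇒ Ru is +3.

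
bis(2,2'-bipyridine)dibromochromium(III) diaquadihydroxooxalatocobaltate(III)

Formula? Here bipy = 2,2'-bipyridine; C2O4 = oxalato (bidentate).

[Cr(bipy)2Br2][Co(C2O4)(H2O)2(OH)2]

Cation [Cr…]: ligand charges -2, Cr(III) ⇒ ion charge 1+.
Anion [Co…]: ligand charges -4, Co(III) ⇒ ion charge 1−.
One 1+ cation balances one 1− anion.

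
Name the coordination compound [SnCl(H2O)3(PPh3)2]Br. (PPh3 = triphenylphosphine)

triaquachlorobis(triphenylphosphine)tin(II) bromide

The 1 bromide counter-ion carries a total charge of -1, so each complex ion is 1+.
Ligand charges: 3×aqua (neutral), 2×triphenylphosphine (neutral), 1×chloro (-1 each); total -1. So Sn + (-1) = 1+, giving Sn = +2.
Ligands are named alphabetically: aqua before chloro before triphenylphosphine.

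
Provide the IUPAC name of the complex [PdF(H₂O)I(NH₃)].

There is no counter-ion, so the complex is neutral overall.
Ligand charges: 1×iodo (-1 each), 1×fluoro (-1 each), 1×aqua (neutral), 1×ammine (neutral); total -2. So Pd + (-2) = 0, giving Pd = +2.
Ligands are named alphabetically: ammine before aqua before fluoro before iodo.

ammineaquafluoroiodopalladium(II)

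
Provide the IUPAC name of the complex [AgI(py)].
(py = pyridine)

iodo(pyridine)silver(I)

There is no counter-ion, so the complex is neutral overall.
Ligand charges: 1×iodo (-1 each), 1×pyridine (neutral); total -1. So Ag + (-1) = 0, giving Ag = +1.
Ligands are named alphabetically: iodo before pyridine.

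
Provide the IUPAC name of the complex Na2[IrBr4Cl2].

sodium tetrabromodichloroiridate(IV)

The 2 sodium counter-ions carry a total charge of +2, so each complex ion is 2−.
Ligand charges: 4×bromo (-1 each), 2×chloro (-1 each); total -6. So Ir + (-6) = 2−, giving Ir = +4.
Ligands are named alphabetically: bromo before chloro.
The complex ion is anionic, so iridium takes the -ate form iridate(IV).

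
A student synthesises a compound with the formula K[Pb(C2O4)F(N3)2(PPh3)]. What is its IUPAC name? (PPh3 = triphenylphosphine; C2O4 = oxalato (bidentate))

The 1 potassium counter-ion carries a total charge of +1, so each complex ion is 1−.
Ligand charges: 1×triphenylphosphine (neutral), 2×azido (-1 each), 1×fluoro (-1 each), 1×oxalato (-2 each); total -5. So Pb + (-5) = 1−, giving Pb = +4.
The complex ion is anionic, so lead takes the -ate form plumbate(IV).

potassium diazidofluorooxalato(triphenylphosphine)plumbate(IV)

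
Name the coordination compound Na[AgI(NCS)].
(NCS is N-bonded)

The 1 sodium counter-ion carries a total charge of +1, so each complex ion is 1−.
Ligand charges: 1×iodo (-1 each), 1×isothiocyanato (-1 each); total -2. So Ag + (-2) = 1−, giving Ag = +1.
The complex ion is anionic, so silver takes the -ate form argentate(I).

sodium iodoisothiocyanatoargentate(I)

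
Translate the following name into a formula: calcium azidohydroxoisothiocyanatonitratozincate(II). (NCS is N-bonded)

Ligands: 1 hydroxo (OH, -1), 1 azido (N3, -1), 1 isothiocyanato (NCS, -1), 1 nitrato (NO3, -1). Ligand charge sum = -4.
With Zn in oxidation state +2, the complex ion is [Zn...]^2−.
Charge balance with calcium (+2) requires 1 complex ion per 1 calcium.

Ca[Zn(N3)(NCS)(NO3)(OH)]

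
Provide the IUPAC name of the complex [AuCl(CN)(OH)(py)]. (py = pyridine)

chlorocyanohydroxo(pyridine)gold(III)

There is no counter-ion, so the complex is neutral overall.
Ligand charges: 1×hydroxo (-1 each), 1×cyano (-1 each), 1×pyridine (neutral), 1×chloro (-1 each); total -3. So Au + (-3) = 0, giving Au = +3.
Ligands are named alphabetically: chloro before cyano before hydroxo before pyridine.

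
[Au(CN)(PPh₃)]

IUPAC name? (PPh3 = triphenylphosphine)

There is no counter-ion, so the complex is neutral overall.
Ligand charges: 1×cyano (-1 each), 1×triphenylphosphine (neutral); total -1. So Au + (-1) = 0, giving Au = +1.
Ligands are named alphabetically: cyano before triphenylphosphine.

cyano(triphenylphosphine)gold(I)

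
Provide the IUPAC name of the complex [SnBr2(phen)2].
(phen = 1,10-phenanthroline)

dibromobis(1,10-phenanthroline)tin(II)

There is no counter-ion, so the complex is neutral overall.
Ligand charges: 2×1,10-phenanthroline (neutral), 2×bromo (-1 each); total -2. So Sn + (-2) = 0, giving Sn = +2.
Ligands are named alphabetically: bromo before phenanthroline.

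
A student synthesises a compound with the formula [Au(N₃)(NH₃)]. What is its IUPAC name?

ammineazidogold(I)

There is no counter-ion, so the complex is neutral overall.
Ligand charges: 1×ammine (neutral), 1×azido (-1 each); total -1. So Au + (-1) = 0, giving Au = +1.
Ligands are named alphabetically: ammine before azido.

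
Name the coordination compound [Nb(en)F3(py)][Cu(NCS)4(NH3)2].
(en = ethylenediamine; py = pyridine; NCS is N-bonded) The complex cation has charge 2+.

Both ions are complex: the cation is named first with the plain metal name, the anion second with the -ate form; each ion's ligands are alphabetised independently.
The complex cation is given as 2+; its ligand charges sum to -3, so Nb = +5.
A 1:1 salt means the anion carries the equal and opposite charge, 2−.
Anion: ligand charges sum to -4; for the ion to be 2−, Cu = +2.

(ethylenediamine)trifluoro(pyridine)niobium(V) diamminetetraisothiocyanatocuprate(II)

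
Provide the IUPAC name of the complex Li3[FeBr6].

lithium hexabromoferrate(III)

The 3 lithium counter-ions carry a total charge of +3, so each complex ion is 3−.
Ligand charges: 6×bromo (-1 each); total -6. So Fe + (-6) = 3−, giving Fe = +3.
The complex ion is anionic, so iron takes the -ate form ferrate(III).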